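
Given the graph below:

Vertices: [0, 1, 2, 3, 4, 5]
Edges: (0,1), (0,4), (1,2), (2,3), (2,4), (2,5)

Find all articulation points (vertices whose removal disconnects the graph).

An articulation point is a vertex whose removal disconnects the graph.
Articulation points: [2]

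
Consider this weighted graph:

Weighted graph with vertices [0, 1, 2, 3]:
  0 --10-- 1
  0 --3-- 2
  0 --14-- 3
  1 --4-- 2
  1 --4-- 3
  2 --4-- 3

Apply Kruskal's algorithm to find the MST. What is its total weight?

Applying Kruskal's algorithm (sort edges by weight, add if no cycle):
  Add (0,2) w=3
  Add (1,2) w=4
  Add (1,3) w=4
  Skip (2,3) w=4 (creates cycle)
  Skip (0,1) w=10 (creates cycle)
  Skip (0,3) w=14 (creates cycle)
MST weight = 11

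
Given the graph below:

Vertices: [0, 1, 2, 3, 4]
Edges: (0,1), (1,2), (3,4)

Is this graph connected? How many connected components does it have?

Checking connectivity: the graph has 2 connected component(s).
Components: [[0, 1, 2], [3, 4]]. The graph is NOT connected.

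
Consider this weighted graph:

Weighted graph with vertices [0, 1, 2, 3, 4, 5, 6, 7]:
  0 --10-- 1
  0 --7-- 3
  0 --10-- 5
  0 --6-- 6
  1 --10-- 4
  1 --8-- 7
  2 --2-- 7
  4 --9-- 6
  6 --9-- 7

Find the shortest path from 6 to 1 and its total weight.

Using Dijkstra's algorithm from vertex 6:
Shortest path: 6 -> 0 -> 1
Total weight: 6 + 10 = 16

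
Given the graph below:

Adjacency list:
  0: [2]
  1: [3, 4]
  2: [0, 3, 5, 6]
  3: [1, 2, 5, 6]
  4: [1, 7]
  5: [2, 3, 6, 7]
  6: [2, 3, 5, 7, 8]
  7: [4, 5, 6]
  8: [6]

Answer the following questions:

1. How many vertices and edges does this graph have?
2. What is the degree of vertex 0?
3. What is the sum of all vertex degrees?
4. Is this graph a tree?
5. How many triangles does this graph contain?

Count: 9 vertices, 13 edges.
Vertex 0 has neighbors [2], degree = 1.
Handshaking lemma: 2 * 13 = 26.
A tree on 9 vertices has 8 edges. This graph has 13 edges (5 extra). Not a tree.
Number of triangles = 5.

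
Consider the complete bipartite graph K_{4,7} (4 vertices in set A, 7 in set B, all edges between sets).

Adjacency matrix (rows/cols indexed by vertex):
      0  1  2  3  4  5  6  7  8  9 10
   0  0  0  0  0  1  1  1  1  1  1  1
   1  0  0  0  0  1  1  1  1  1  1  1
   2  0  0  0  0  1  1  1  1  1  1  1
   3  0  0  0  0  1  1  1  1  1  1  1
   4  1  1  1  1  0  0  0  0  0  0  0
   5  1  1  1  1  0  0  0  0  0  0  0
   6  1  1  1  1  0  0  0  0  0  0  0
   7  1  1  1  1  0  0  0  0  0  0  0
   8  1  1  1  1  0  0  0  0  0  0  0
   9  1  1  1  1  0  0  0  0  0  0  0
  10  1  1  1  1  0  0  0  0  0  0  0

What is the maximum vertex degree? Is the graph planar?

Set-A vertices have degree 7; set-B vertices have degree 4. Maximum degree = max(4,7) = 7.
K_{4,7} contains K_{3,3} as a subgraph (since both sides have >= 3 vertices); by Kuratowski's theorem it is not planar.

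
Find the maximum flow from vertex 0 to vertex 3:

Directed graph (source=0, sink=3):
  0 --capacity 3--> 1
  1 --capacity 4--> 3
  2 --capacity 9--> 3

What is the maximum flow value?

Computing max flow:
  Flow on (0->1): 3/3
  Flow on (1->3): 3/4
Maximum flow = 3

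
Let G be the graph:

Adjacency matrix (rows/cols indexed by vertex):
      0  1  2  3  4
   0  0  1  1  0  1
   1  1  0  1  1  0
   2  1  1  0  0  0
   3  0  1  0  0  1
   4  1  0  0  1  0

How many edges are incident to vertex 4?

Vertex 4 has neighbors [0, 3], so deg(4) = 2.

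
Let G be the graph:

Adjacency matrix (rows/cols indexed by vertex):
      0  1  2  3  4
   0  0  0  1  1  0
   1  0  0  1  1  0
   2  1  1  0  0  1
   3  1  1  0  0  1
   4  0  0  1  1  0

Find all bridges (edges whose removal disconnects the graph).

No bridges found. The graph is 2-edge-connected (no single edge removal disconnects it).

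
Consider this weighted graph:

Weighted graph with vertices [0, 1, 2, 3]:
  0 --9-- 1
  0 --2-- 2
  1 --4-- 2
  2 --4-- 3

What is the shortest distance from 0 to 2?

Using Dijkstra's algorithm from vertex 0:
Shortest path: 0 -> 2
Total weight: 2 = 2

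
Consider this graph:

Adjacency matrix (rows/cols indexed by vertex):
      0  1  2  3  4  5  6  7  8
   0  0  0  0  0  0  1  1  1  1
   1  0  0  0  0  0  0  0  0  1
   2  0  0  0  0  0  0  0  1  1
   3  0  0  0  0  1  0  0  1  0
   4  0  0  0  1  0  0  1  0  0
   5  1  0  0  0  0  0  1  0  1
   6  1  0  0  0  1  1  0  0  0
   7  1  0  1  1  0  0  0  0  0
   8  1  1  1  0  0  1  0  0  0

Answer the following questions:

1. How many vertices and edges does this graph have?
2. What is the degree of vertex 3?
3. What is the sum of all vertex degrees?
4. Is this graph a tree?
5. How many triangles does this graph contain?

Count: 9 vertices, 12 edges.
Vertex 3 has neighbors [4, 7], degree = 2.
Handshaking lemma: 2 * 12 = 24.
A tree on 9 vertices has 8 edges. This graph has 12 edges (4 extra). Not a tree.
Number of triangles = 2.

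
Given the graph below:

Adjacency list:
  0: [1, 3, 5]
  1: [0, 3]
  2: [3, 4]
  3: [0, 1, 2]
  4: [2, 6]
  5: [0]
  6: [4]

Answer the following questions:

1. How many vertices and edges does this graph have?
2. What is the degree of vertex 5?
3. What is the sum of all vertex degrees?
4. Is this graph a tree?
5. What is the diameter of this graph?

Count: 7 vertices, 7 edges.
Vertex 5 has neighbors [0], degree = 1.
Handshaking lemma: 2 * 7 = 14.
A tree on 7 vertices has 6 edges. This graph has 7 edges (1 extra). Not a tree.
Diameter (longest shortest path) = 5.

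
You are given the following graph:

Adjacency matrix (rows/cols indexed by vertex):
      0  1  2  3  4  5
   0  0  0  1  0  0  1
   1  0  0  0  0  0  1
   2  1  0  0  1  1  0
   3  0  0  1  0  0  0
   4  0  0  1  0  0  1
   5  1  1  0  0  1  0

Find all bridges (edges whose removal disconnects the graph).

A bridge is an edge whose removal increases the number of connected components.
Bridges found: (1,5), (2,3)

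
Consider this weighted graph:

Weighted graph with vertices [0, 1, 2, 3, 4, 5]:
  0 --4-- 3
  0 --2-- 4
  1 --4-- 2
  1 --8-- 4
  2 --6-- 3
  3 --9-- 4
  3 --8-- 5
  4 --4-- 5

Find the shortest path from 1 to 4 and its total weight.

Using Dijkstra's algorithm from vertex 1:
Shortest path: 1 -> 4
Total weight: 8 = 8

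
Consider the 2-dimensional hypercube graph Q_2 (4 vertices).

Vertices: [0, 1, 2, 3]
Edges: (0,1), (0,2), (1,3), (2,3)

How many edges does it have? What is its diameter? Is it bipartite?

The 2-dimensional hypercube Q_2 has 4 vertices and each vertex has degree 2.
Total edges = 4 * 2 / 2 = 4.
Diameter = 2 (max Hamming distance between binary labels).
Hypercubes are bipartite (partition by parity of binary representation).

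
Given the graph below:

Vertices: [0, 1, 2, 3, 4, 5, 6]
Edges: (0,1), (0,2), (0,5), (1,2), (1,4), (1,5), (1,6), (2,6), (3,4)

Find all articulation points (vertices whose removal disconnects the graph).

An articulation point is a vertex whose removal disconnects the graph.
Articulation points: [1, 4]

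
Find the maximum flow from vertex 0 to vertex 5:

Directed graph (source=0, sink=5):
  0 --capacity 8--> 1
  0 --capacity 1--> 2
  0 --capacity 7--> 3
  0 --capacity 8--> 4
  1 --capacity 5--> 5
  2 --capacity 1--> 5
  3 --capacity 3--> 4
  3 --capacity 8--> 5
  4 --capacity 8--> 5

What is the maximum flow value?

Computing max flow:
  Flow on (0->1): 5/8
  Flow on (0->2): 1/1
  Flow on (0->3): 7/7
  Flow on (0->4): 8/8
  Flow on (1->5): 5/5
  Flow on (2->5): 1/1
  Flow on (3->5): 7/8
  Flow on (4->5): 8/8
Maximum flow = 21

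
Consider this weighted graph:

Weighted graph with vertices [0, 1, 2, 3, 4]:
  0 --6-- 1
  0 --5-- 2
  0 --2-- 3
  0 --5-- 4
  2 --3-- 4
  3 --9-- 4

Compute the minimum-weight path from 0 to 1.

Using Dijkstra's algorithm from vertex 0:
Shortest path: 0 -> 1
Total weight: 6 = 6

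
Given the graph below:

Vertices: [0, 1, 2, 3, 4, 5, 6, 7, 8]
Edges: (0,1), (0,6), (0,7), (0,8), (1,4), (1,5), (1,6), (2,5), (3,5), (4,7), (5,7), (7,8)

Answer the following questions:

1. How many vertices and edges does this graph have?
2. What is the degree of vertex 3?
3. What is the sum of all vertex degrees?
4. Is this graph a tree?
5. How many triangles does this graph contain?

Count: 9 vertices, 12 edges.
Vertex 3 has neighbors [5], degree = 1.
Handshaking lemma: 2 * 12 = 24.
A tree on 9 vertices has 8 edges. This graph has 12 edges (4 extra). Not a tree.
Number of triangles = 2.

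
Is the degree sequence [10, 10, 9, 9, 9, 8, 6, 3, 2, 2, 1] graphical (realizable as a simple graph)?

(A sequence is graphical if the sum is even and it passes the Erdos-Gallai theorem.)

Sum of degrees = 69. Sum is odd, so the sequence is NOT graphical.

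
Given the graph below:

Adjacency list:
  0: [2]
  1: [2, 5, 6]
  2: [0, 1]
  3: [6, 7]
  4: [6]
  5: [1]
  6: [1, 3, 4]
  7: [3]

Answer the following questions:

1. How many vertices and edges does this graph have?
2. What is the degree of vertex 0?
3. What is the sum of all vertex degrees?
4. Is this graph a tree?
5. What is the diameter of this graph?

Count: 8 vertices, 7 edges.
Vertex 0 has neighbors [2], degree = 1.
Handshaking lemma: 2 * 7 = 14.
A graph is a tree iff it is connected and has exactly n-1 edges. This graph is connected (all 8 vertices in one component) and has 8-1 = 7 edges. It is a tree.
Diameter (longest shortest path) = 5.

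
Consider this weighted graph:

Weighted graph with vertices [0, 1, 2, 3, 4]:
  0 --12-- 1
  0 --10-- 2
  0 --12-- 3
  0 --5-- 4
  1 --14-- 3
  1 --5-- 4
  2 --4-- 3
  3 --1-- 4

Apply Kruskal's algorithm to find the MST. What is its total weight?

Applying Kruskal's algorithm (sort edges by weight, add if no cycle):
  Add (3,4) w=1
  Add (2,3) w=4
  Add (0,4) w=5
  Add (1,4) w=5
  Skip (0,2) w=10 (creates cycle)
  Skip (0,3) w=12 (creates cycle)
  Skip (0,1) w=12 (creates cycle)
  Skip (1,3) w=14 (creates cycle)
MST weight = 15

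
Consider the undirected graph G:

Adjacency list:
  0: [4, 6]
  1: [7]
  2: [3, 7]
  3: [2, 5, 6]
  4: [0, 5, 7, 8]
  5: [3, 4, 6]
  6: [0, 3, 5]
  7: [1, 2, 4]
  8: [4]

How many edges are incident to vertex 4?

Vertex 4 has neighbors [0, 5, 7, 8], so deg(4) = 4.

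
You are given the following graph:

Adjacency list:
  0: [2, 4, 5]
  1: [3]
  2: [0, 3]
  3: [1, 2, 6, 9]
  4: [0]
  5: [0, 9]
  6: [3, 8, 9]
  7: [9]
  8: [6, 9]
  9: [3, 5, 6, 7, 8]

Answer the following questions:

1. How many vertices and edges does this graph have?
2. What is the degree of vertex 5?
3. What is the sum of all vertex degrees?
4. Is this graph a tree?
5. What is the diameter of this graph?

Count: 10 vertices, 12 edges.
Vertex 5 has neighbors [0, 9], degree = 2.
Handshaking lemma: 2 * 12 = 24.
A tree on 10 vertices has 9 edges. This graph has 12 edges (3 extra). Not a tree.
Diameter (longest shortest path) = 4.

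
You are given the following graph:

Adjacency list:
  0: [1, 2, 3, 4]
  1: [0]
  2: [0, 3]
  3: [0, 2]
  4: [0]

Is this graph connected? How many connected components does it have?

Checking connectivity: the graph has 1 connected component(s).
All vertices are reachable from each other. The graph IS connected.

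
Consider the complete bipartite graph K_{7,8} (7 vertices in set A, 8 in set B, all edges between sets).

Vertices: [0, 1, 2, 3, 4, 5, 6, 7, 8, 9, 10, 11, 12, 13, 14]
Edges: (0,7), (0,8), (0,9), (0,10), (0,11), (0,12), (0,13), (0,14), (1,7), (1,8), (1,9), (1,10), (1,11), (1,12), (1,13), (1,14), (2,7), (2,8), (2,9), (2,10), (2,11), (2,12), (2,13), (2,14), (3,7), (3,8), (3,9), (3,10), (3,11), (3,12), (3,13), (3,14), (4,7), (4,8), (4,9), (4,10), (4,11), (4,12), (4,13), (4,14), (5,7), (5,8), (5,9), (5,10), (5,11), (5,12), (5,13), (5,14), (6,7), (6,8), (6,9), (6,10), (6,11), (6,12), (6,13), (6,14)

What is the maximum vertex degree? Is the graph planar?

Set-A vertices have degree 8; set-B vertices have degree 7. Maximum degree = max(7,8) = 8.
K_{7,8} contains K_{3,3} as a subgraph (since both sides have >= 3 vertices); by Kuratowski's theorem it is not planar.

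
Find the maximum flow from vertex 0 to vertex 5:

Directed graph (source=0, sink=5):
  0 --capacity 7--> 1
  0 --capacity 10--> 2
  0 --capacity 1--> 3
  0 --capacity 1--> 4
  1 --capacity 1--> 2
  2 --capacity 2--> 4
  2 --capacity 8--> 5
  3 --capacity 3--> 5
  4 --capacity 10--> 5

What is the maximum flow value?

Computing max flow:
  Flow on (0->1): 1/7
  Flow on (0->2): 9/10
  Flow on (0->3): 1/1
  Flow on (0->4): 1/1
  Flow on (1->2): 1/1
  Flow on (2->4): 2/2
  Flow on (2->5): 8/8
  Flow on (3->5): 1/3
  Flow on (4->5): 3/10
Maximum flow = 12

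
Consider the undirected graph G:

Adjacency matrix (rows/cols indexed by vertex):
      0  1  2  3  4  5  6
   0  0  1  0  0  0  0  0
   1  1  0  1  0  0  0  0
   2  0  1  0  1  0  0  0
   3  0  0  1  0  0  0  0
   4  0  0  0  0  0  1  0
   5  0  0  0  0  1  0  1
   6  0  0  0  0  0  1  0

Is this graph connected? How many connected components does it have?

Checking connectivity: the graph has 2 connected component(s).
Components: [[0, 1, 2, 3], [4, 5, 6]]. The graph is NOT connected.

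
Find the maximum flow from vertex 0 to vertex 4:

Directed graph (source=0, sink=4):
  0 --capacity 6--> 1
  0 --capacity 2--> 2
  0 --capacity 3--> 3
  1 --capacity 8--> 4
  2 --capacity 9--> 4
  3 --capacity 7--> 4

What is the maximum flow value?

Computing max flow:
  Flow on (0->1): 6/6
  Flow on (0->2): 2/2
  Flow on (0->3): 3/3
  Flow on (1->4): 6/8
  Flow on (2->4): 2/9
  Flow on (3->4): 3/7
Maximum flow = 11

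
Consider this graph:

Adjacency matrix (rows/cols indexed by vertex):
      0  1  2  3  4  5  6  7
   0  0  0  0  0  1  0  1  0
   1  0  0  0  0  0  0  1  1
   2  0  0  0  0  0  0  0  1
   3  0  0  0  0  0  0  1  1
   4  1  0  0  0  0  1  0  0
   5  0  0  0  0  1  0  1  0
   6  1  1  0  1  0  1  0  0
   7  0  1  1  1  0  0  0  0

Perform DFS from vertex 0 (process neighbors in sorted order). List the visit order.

DFS from vertex 0 (neighbors processed in ascending order):
Visit order: 0, 4, 5, 6, 1, 7, 2, 3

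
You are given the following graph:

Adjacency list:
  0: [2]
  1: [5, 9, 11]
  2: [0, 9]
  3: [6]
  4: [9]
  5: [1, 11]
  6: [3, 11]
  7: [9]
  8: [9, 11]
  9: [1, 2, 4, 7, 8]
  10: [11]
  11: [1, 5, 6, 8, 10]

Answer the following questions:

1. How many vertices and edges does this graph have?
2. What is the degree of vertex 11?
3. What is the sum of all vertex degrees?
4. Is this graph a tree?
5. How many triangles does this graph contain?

Count: 12 vertices, 13 edges.
Vertex 11 has neighbors [1, 5, 6, 8, 10], degree = 5.
Handshaking lemma: 2 * 13 = 26.
A tree on 12 vertices has 11 edges. This graph has 13 edges (2 extra). Not a tree.
Number of triangles = 1.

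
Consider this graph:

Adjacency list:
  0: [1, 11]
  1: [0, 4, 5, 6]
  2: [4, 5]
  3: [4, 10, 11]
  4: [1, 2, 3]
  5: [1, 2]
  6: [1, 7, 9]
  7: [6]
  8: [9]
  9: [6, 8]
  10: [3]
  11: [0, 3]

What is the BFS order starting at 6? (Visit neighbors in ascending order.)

BFS from vertex 6 (neighbors processed in ascending order):
Visit order: 6, 1, 7, 9, 0, 4, 5, 8, 11, 2, 3, 10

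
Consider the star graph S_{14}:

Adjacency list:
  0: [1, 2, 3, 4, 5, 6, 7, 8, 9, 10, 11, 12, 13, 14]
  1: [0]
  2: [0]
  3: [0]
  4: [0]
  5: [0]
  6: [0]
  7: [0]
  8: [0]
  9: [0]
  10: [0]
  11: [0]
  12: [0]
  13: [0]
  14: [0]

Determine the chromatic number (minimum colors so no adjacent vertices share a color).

S_{14} has one hub adjacent to 14 leaves; leaves are pairwise non-adjacent.
Color the hub 0 and every leaf 1.
Chromatic number = 2.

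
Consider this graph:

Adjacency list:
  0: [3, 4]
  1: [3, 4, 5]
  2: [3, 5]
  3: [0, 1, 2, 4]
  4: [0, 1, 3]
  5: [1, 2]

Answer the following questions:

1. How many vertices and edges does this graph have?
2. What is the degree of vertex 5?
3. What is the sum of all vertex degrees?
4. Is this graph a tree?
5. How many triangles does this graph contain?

Count: 6 vertices, 8 edges.
Vertex 5 has neighbors [1, 2], degree = 2.
Handshaking lemma: 2 * 8 = 16.
A tree on 6 vertices has 5 edges. This graph has 8 edges (3 extra). Not a tree.
Number of triangles = 2.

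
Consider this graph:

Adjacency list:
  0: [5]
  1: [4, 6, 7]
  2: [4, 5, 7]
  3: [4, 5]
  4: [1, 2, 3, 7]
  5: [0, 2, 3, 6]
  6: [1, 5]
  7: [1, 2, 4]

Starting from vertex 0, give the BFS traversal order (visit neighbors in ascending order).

BFS from vertex 0 (neighbors processed in ascending order):
Visit order: 0, 5, 2, 3, 6, 4, 7, 1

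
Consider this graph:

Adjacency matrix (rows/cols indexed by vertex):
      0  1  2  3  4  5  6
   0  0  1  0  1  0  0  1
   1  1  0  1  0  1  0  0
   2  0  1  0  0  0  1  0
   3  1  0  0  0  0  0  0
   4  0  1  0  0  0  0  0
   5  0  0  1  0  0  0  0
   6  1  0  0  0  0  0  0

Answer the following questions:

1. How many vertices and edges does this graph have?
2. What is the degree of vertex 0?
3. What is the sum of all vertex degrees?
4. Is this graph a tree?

Count: 7 vertices, 6 edges.
Vertex 0 has neighbors [1, 3, 6], degree = 3.
Handshaking lemma: 2 * 6 = 12.
A graph is a tree iff it is connected and has exactly n-1 edges. This graph is connected (all 7 vertices in one component) and has 7-1 = 6 edges. It is a tree.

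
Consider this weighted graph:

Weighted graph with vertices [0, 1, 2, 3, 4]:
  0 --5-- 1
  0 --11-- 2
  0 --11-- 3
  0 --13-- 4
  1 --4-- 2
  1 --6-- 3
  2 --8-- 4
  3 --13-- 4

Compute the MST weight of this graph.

Applying Kruskal's algorithm (sort edges by weight, add if no cycle):
  Add (1,2) w=4
  Add (0,1) w=5
  Add (1,3) w=6
  Add (2,4) w=8
  Skip (0,3) w=11 (creates cycle)
  Skip (0,2) w=11 (creates cycle)
  Skip (0,4) w=13 (creates cycle)
  Skip (3,4) w=13 (creates cycle)
MST weight = 23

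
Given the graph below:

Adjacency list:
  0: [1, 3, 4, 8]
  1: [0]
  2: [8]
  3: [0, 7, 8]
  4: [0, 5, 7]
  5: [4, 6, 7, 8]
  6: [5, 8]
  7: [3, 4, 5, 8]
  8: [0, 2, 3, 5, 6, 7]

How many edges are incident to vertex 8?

Vertex 8 has neighbors [0, 2, 3, 5, 6, 7], so deg(8) = 6.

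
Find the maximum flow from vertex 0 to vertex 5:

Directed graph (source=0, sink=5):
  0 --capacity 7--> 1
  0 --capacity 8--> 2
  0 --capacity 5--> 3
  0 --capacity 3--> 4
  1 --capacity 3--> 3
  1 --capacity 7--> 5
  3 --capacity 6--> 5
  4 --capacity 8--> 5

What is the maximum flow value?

Computing max flow:
  Flow on (0->1): 7/7
  Flow on (0->3): 5/5
  Flow on (0->4): 3/3
  Flow on (1->5): 7/7
  Flow on (3->5): 5/6
  Flow on (4->5): 3/8
Maximum flow = 15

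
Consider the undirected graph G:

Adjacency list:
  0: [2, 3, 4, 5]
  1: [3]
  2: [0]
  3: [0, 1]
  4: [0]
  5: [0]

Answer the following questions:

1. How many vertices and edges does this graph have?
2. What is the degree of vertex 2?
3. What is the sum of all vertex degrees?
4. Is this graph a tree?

Count: 6 vertices, 5 edges.
Vertex 2 has neighbors [0], degree = 1.
Handshaking lemma: 2 * 5 = 10.
A graph is a tree iff it is connected and has exactly n-1 edges. This graph is connected (all 6 vertices in one component) and has 6-1 = 5 edges. It is a tree.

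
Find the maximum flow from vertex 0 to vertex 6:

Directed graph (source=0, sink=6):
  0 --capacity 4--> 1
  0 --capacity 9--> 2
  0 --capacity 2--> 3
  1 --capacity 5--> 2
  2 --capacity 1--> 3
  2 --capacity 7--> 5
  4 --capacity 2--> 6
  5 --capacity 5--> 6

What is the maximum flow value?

Computing max flow:
  Flow on (0->2): 5/9
  Flow on (2->5): 5/7
  Flow on (5->6): 5/5
Maximum flow = 5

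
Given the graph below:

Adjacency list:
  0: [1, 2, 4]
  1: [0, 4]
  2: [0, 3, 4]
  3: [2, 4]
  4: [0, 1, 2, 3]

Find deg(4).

Vertex 4 has neighbors [0, 1, 2, 3], so deg(4) = 4.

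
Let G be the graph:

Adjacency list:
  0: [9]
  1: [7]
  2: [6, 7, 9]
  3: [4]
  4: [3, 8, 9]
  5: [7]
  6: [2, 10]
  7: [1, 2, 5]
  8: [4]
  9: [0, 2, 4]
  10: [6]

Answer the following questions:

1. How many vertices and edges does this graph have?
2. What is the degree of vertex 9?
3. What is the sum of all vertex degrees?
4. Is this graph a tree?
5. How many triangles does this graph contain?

Count: 11 vertices, 10 edges.
Vertex 9 has neighbors [0, 2, 4], degree = 3.
Handshaking lemma: 2 * 10 = 20.
A graph is a tree iff it is connected and has exactly n-1 edges. This graph is connected (all 11 vertices in one component) and has 11-1 = 10 edges. It is a tree.
Number of triangles = 0.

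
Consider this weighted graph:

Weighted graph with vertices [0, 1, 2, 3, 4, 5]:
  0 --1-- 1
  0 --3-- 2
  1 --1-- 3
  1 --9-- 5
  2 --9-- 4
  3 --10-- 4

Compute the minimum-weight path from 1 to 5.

Using Dijkstra's algorithm from vertex 1:
Shortest path: 1 -> 5
Total weight: 9 = 9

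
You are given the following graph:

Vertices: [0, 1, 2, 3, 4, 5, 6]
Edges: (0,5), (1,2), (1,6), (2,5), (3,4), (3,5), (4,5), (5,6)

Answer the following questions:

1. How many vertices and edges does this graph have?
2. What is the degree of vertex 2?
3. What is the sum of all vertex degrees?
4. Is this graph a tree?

Count: 7 vertices, 8 edges.
Vertex 2 has neighbors [1, 5], degree = 2.
Handshaking lemma: 2 * 8 = 16.
A tree on 7 vertices has 6 edges. This graph has 8 edges (2 extra). Not a tree.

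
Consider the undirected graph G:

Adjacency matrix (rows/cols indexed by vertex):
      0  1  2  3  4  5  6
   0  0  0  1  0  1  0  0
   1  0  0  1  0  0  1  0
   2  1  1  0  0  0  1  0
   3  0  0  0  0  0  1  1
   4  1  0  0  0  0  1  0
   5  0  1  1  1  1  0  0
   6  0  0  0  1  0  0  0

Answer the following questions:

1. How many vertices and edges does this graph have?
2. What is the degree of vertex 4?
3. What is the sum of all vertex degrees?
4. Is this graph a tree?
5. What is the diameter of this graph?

Count: 7 vertices, 8 edges.
Vertex 4 has neighbors [0, 5], degree = 2.
Handshaking lemma: 2 * 8 = 16.
A tree on 7 vertices has 6 edges. This graph has 8 edges (2 extra). Not a tree.
Diameter (longest shortest path) = 4.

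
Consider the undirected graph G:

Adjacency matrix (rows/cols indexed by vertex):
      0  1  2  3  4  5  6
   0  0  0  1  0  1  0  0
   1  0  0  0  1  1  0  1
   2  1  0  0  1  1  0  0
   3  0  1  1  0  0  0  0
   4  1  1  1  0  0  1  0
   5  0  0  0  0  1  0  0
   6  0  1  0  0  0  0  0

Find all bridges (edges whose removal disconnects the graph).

A bridge is an edge whose removal increases the number of connected components.
Bridges found: (1,6), (4,5)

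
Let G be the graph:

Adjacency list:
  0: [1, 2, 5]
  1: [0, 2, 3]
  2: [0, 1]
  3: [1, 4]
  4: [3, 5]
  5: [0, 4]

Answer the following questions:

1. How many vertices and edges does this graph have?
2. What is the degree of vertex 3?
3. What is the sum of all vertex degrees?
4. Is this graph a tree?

Count: 6 vertices, 7 edges.
Vertex 3 has neighbors [1, 4], degree = 2.
Handshaking lemma: 2 * 7 = 14.
A tree on 6 vertices has 5 edges. This graph has 7 edges (2 extra). Not a tree.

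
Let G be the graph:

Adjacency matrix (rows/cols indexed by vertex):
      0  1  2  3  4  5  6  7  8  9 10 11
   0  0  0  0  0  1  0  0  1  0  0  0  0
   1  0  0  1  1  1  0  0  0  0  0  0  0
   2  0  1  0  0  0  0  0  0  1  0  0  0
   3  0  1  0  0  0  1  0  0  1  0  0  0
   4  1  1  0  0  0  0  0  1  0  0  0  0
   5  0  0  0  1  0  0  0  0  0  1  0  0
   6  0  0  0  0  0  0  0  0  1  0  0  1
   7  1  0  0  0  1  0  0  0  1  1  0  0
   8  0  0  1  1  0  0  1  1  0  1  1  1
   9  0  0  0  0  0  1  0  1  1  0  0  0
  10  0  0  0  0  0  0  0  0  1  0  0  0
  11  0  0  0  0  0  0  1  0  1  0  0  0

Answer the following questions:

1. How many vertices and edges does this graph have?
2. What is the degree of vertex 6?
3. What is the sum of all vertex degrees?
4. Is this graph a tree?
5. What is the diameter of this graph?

Count: 12 vertices, 17 edges.
Vertex 6 has neighbors [8, 11], degree = 2.
Handshaking lemma: 2 * 17 = 34.
A tree on 12 vertices has 11 edges. This graph has 17 edges (6 extra). Not a tree.
Diameter (longest shortest path) = 3.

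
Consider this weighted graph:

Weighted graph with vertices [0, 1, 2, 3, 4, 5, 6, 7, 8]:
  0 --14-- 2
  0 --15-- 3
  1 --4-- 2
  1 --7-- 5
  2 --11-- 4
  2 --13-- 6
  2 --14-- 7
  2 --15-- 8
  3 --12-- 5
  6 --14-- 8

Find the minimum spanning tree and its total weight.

Applying Kruskal's algorithm (sort edges by weight, add if no cycle):
  Add (1,2) w=4
  Add (1,5) w=7
  Add (2,4) w=11
  Add (3,5) w=12
  Add (2,6) w=13
  Add (0,2) w=14
  Add (2,7) w=14
  Add (6,8) w=14
  Skip (0,3) w=15 (creates cycle)
  Skip (2,8) w=15 (creates cycle)
MST weight = 89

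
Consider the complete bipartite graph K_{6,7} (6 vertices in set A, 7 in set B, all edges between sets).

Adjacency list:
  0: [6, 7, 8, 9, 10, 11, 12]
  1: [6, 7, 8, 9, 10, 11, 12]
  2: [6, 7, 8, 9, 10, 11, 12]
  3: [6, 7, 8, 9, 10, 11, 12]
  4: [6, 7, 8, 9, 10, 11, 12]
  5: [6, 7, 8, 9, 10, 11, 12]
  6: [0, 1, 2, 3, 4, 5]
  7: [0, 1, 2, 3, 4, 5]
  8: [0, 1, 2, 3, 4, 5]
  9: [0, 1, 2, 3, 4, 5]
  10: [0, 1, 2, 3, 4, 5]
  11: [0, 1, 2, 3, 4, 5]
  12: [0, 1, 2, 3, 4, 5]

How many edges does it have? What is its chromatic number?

K_{6,7} has 6 * 7 = 42 edges.
Bipartite graphs have chromatic number 2 (color each partition differently).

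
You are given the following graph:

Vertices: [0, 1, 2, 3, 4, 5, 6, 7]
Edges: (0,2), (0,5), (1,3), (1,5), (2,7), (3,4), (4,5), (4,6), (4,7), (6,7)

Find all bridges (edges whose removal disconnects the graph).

No bridges found. The graph is 2-edge-connected (no single edge removal disconnects it).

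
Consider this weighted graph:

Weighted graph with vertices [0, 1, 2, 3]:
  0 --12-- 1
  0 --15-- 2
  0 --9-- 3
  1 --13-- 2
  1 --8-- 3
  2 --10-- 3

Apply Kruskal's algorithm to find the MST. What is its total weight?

Applying Kruskal's algorithm (sort edges by weight, add if no cycle):
  Add (1,3) w=8
  Add (0,3) w=9
  Add (2,3) w=10
  Skip (0,1) w=12 (creates cycle)
  Skip (1,2) w=13 (creates cycle)
  Skip (0,2) w=15 (creates cycle)
MST weight = 27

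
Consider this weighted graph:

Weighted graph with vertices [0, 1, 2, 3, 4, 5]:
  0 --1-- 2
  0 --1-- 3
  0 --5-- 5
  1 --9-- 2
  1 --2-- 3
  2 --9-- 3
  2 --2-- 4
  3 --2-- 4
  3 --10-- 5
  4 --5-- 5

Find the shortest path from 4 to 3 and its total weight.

Using Dijkstra's algorithm from vertex 4:
Shortest path: 4 -> 3
Total weight: 2 = 2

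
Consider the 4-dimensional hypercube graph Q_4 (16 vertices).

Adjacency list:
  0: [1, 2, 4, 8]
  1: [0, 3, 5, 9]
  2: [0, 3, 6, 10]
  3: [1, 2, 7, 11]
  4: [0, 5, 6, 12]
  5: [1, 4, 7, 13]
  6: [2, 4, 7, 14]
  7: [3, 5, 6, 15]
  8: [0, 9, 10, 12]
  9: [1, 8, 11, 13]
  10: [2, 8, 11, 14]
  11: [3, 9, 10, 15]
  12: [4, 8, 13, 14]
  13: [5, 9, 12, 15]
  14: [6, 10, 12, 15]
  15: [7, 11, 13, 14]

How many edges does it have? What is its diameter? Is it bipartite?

The 4-dimensional hypercube Q_4 has 16 vertices and each vertex has degree 4.
Total edges = 16 * 4 / 2 = 32.
Diameter = 4 (max Hamming distance between binary labels).
Hypercubes are bipartite (partition by parity of binary representation).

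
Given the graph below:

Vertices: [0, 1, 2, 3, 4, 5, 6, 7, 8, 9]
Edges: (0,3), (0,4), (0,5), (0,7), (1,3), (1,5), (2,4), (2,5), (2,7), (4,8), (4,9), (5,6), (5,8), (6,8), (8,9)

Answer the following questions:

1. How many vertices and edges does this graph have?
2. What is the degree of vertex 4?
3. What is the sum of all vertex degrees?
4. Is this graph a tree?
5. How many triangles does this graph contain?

Count: 10 vertices, 15 edges.
Vertex 4 has neighbors [0, 2, 8, 9], degree = 4.
Handshaking lemma: 2 * 15 = 30.
A tree on 10 vertices has 9 edges. This graph has 15 edges (6 extra). Not a tree.
Number of triangles = 2.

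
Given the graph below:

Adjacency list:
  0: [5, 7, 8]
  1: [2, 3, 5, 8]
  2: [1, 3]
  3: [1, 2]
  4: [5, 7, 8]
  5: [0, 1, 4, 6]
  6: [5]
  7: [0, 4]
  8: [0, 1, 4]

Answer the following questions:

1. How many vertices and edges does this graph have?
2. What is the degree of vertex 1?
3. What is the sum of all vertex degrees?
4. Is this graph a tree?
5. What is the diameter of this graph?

Count: 9 vertices, 12 edges.
Vertex 1 has neighbors [2, 3, 5, 8], degree = 4.
Handshaking lemma: 2 * 12 = 24.
A tree on 9 vertices has 8 edges. This graph has 12 edges (4 extra). Not a tree.
Diameter (longest shortest path) = 4.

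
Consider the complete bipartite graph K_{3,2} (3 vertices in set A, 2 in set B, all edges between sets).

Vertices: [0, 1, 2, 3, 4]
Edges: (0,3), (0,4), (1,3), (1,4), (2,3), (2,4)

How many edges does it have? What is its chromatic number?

K_{3,2} has 3 * 2 = 6 edges.
Bipartite graphs have chromatic number 2 (color each partition differently).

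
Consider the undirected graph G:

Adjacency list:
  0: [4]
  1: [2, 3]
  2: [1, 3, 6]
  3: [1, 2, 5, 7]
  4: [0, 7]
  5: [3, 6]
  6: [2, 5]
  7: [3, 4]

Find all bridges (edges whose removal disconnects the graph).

A bridge is an edge whose removal increases the number of connected components.
Bridges found: (0,4), (3,7), (4,7)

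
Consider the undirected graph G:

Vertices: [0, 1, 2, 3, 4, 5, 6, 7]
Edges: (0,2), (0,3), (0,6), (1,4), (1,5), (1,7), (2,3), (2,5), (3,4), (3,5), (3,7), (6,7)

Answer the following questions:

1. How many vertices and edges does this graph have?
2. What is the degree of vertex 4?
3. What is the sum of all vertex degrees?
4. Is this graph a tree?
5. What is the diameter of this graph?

Count: 8 vertices, 12 edges.
Vertex 4 has neighbors [1, 3], degree = 2.
Handshaking lemma: 2 * 12 = 24.
A tree on 8 vertices has 7 edges. This graph has 12 edges (5 extra). Not a tree.
Diameter (longest shortest path) = 3.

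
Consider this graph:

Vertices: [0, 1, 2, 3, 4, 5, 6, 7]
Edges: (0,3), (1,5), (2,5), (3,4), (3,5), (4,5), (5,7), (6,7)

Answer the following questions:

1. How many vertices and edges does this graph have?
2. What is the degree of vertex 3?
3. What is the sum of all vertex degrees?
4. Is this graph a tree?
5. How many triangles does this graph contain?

Count: 8 vertices, 8 edges.
Vertex 3 has neighbors [0, 4, 5], degree = 3.
Handshaking lemma: 2 * 8 = 16.
A tree on 8 vertices has 7 edges. This graph has 8 edges (1 extra). Not a tree.
Number of triangles = 1.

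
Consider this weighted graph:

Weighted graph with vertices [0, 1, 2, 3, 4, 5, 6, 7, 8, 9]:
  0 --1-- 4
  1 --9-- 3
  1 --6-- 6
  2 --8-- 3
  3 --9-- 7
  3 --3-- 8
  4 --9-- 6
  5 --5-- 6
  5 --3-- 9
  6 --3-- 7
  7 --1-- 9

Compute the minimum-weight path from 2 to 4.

Using Dijkstra's algorithm from vertex 2:
Shortest path: 2 -> 3 -> 7 -> 6 -> 4
Total weight: 8 + 9 + 3 + 9 = 29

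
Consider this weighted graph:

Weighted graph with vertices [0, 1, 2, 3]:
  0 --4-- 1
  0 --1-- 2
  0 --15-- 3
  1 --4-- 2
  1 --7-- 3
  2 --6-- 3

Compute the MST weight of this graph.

Applying Kruskal's algorithm (sort edges by weight, add if no cycle):
  Add (0,2) w=1
  Add (0,1) w=4
  Skip (1,2) w=4 (creates cycle)
  Add (2,3) w=6
  Skip (1,3) w=7 (creates cycle)
  Skip (0,3) w=15 (creates cycle)
MST weight = 11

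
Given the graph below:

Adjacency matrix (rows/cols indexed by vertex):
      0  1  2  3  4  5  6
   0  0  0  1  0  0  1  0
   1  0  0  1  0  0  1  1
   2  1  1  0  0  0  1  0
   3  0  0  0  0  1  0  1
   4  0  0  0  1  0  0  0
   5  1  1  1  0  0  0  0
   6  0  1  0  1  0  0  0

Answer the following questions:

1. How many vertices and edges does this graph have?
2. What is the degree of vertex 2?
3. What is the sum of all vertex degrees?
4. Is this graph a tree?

Count: 7 vertices, 8 edges.
Vertex 2 has neighbors [0, 1, 5], degree = 3.
Handshaking lemma: 2 * 8 = 16.
A tree on 7 vertices has 6 edges. This graph has 8 edges (2 extra). Not a tree.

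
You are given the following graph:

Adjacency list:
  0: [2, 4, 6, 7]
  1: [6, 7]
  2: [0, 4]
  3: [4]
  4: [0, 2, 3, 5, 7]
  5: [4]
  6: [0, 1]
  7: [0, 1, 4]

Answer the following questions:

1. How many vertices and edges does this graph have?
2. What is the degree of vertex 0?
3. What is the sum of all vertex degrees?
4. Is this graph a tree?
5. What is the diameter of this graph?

Count: 8 vertices, 10 edges.
Vertex 0 has neighbors [2, 4, 6, 7], degree = 4.
Handshaking lemma: 2 * 10 = 20.
A tree on 8 vertices has 7 edges. This graph has 10 edges (3 extra). Not a tree.
Diameter (longest shortest path) = 3.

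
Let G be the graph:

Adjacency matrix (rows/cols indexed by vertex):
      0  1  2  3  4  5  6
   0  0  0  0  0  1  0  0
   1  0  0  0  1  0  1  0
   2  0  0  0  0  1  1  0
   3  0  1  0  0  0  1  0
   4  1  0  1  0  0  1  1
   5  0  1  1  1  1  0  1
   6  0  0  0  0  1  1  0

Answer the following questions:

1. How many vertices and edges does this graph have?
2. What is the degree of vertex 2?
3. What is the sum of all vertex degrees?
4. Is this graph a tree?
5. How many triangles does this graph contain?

Count: 7 vertices, 9 edges.
Vertex 2 has neighbors [4, 5], degree = 2.
Handshaking lemma: 2 * 9 = 18.
A tree on 7 vertices has 6 edges. This graph has 9 edges (3 extra). Not a tree.
Number of triangles = 3.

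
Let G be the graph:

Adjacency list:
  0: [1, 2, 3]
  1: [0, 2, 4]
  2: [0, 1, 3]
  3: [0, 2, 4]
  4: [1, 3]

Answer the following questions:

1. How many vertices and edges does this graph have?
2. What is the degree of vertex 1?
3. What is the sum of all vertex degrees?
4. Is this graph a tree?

Count: 5 vertices, 7 edges.
Vertex 1 has neighbors [0, 2, 4], degree = 3.
Handshaking lemma: 2 * 7 = 14.
A tree on 5 vertices has 4 edges. This graph has 7 edges (3 extra). Not a tree.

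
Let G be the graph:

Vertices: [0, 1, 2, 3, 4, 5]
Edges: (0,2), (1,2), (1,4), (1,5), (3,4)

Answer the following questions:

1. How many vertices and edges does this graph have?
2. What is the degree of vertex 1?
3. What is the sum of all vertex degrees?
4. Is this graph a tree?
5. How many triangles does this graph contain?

Count: 6 vertices, 5 edges.
Vertex 1 has neighbors [2, 4, 5], degree = 3.
Handshaking lemma: 2 * 5 = 10.
A graph is a tree iff it is connected and has exactly n-1 edges. This graph is connected (all 6 vertices in one component) and has 6-1 = 5 edges. It is a tree.
Number of triangles = 0.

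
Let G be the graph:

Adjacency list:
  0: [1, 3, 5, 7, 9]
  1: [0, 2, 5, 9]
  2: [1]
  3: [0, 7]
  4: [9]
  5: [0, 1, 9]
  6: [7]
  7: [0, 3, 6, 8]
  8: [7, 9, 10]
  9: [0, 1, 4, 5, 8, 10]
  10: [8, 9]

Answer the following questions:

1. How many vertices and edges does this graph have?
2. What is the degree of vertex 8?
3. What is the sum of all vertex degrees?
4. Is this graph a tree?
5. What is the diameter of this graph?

Count: 11 vertices, 16 edges.
Vertex 8 has neighbors [7, 9, 10], degree = 3.
Handshaking lemma: 2 * 16 = 32.
A tree on 11 vertices has 10 edges. This graph has 16 edges (6 extra). Not a tree.
Diameter (longest shortest path) = 4.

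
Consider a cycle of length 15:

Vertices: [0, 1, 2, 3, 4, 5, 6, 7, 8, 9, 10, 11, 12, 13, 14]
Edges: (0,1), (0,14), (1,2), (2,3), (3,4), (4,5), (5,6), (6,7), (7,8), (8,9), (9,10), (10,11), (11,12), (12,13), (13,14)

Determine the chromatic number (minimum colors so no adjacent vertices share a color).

This is an odd cycle (C_15). Odd cycles are not bipartite (any 2-coloring forces two adjacent vertices to match), and 3 colors suffice.
Chromatic number = 3.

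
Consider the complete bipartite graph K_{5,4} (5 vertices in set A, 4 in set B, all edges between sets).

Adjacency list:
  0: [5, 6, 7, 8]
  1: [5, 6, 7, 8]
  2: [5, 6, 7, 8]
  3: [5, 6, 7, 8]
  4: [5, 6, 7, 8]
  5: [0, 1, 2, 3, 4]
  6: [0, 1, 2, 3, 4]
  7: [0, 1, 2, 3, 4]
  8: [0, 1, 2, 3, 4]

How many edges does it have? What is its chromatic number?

K_{5,4} has 5 * 4 = 20 edges.
Bipartite graphs have chromatic number 2 (color each partition differently).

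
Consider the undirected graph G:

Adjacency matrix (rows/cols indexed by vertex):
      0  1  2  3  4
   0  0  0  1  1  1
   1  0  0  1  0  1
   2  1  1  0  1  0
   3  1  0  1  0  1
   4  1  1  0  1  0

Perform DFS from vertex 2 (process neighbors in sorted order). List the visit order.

DFS from vertex 2 (neighbors processed in ascending order):
Visit order: 2, 0, 3, 4, 1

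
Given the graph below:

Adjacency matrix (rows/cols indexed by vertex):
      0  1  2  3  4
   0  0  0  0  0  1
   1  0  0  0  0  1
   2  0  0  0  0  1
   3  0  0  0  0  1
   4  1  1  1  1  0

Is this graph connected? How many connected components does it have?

Checking connectivity: the graph has 1 connected component(s).
All vertices are reachable from each other. The graph IS connected.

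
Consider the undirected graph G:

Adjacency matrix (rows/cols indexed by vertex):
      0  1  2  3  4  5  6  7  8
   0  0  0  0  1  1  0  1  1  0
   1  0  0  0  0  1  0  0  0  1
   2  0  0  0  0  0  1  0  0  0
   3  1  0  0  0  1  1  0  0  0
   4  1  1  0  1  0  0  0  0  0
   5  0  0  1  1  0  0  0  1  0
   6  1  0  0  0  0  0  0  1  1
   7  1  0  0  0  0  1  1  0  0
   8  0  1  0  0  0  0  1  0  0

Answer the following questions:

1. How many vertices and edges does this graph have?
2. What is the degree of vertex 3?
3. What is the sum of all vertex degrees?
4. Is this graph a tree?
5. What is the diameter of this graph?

Count: 9 vertices, 12 edges.
Vertex 3 has neighbors [0, 4, 5], degree = 3.
Handshaking lemma: 2 * 12 = 24.
A tree on 9 vertices has 8 edges. This graph has 12 edges (4 extra). Not a tree.
Diameter (longest shortest path) = 4.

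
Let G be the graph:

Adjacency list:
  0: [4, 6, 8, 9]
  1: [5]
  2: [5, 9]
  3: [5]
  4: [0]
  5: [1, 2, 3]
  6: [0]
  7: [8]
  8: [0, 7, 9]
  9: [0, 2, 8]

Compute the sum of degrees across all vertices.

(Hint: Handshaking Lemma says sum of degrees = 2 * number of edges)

Count edges: 10 edges.
By Handshaking Lemma: sum of degrees = 2 * 10 = 20.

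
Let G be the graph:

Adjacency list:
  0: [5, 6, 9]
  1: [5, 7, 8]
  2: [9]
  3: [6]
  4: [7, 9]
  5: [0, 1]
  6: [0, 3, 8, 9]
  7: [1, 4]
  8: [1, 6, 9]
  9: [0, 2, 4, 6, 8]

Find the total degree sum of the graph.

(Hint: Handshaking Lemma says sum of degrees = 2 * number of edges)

Count edges: 13 edges.
By Handshaking Lemma: sum of degrees = 2 * 13 = 26.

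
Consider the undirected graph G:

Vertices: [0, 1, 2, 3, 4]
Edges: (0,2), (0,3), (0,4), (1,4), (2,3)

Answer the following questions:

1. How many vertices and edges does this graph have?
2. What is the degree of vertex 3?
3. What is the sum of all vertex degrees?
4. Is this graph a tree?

Count: 5 vertices, 5 edges.
Vertex 3 has neighbors [0, 2], degree = 2.
Handshaking lemma: 2 * 5 = 10.
A tree on 5 vertices has 4 edges. This graph has 5 edges (1 extra). Not a tree.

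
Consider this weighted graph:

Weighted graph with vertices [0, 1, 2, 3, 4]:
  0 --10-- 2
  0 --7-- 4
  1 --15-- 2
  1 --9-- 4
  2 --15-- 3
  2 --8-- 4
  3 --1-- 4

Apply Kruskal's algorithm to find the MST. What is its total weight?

Applying Kruskal's algorithm (sort edges by weight, add if no cycle):
  Add (3,4) w=1
  Add (0,4) w=7
  Add (2,4) w=8
  Add (1,4) w=9
  Skip (0,2) w=10 (creates cycle)
  Skip (1,2) w=15 (creates cycle)
  Skip (2,3) w=15 (creates cycle)
MST weight = 25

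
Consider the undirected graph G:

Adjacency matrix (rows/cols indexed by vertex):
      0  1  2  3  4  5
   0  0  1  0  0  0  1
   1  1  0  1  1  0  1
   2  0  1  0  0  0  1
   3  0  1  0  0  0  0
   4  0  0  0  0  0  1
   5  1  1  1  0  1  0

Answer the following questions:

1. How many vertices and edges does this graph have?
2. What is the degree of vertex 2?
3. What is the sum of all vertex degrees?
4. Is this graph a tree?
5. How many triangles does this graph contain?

Count: 6 vertices, 7 edges.
Vertex 2 has neighbors [1, 5], degree = 2.
Handshaking lemma: 2 * 7 = 14.
A tree on 6 vertices has 5 edges. This graph has 7 edges (2 extra). Not a tree.
Number of triangles = 2.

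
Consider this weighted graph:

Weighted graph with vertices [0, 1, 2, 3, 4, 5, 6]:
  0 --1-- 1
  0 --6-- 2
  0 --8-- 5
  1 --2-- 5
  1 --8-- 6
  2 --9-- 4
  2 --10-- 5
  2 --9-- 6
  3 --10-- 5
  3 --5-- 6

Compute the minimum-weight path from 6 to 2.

Using Dijkstra's algorithm from vertex 6:
Shortest path: 6 -> 2
Total weight: 9 = 9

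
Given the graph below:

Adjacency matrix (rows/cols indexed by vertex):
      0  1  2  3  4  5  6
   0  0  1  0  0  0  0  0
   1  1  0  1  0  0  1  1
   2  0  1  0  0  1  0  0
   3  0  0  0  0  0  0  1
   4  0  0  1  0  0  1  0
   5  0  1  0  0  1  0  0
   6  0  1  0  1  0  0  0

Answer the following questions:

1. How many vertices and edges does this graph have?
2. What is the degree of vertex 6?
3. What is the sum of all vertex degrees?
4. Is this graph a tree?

Count: 7 vertices, 7 edges.
Vertex 6 has neighbors [1, 3], degree = 2.
Handshaking lemma: 2 * 7 = 14.
A tree on 7 vertices has 6 edges. This graph has 7 edges (1 extra). Not a tree.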